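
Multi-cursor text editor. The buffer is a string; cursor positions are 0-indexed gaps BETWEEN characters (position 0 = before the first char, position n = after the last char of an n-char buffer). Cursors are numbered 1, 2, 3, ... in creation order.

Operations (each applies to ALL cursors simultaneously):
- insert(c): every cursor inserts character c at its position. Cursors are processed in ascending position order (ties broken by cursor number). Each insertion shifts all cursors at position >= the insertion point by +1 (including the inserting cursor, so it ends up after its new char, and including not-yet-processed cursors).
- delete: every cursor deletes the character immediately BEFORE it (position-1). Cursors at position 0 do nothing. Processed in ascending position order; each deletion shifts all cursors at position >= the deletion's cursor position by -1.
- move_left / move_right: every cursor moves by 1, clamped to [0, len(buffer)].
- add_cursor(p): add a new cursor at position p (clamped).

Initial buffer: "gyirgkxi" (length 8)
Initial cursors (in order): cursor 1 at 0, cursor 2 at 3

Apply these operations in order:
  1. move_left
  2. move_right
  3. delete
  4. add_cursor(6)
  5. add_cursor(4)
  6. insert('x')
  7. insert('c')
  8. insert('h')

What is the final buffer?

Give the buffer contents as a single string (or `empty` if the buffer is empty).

Answer: xchyxchrgkxchxixch

Derivation:
After op 1 (move_left): buffer="gyirgkxi" (len 8), cursors c1@0 c2@2, authorship ........
After op 2 (move_right): buffer="gyirgkxi" (len 8), cursors c1@1 c2@3, authorship ........
After op 3 (delete): buffer="yrgkxi" (len 6), cursors c1@0 c2@1, authorship ......
After op 4 (add_cursor(6)): buffer="yrgkxi" (len 6), cursors c1@0 c2@1 c3@6, authorship ......
After op 5 (add_cursor(4)): buffer="yrgkxi" (len 6), cursors c1@0 c2@1 c4@4 c3@6, authorship ......
After op 6 (insert('x')): buffer="xyxrgkxxix" (len 10), cursors c1@1 c2@3 c4@7 c3@10, authorship 1.2...4..3
After op 7 (insert('c')): buffer="xcyxcrgkxcxixc" (len 14), cursors c1@2 c2@5 c4@10 c3@14, authorship 11.22...44..33
After op 8 (insert('h')): buffer="xchyxchrgkxchxixch" (len 18), cursors c1@3 c2@7 c4@13 c3@18, authorship 111.222...444..333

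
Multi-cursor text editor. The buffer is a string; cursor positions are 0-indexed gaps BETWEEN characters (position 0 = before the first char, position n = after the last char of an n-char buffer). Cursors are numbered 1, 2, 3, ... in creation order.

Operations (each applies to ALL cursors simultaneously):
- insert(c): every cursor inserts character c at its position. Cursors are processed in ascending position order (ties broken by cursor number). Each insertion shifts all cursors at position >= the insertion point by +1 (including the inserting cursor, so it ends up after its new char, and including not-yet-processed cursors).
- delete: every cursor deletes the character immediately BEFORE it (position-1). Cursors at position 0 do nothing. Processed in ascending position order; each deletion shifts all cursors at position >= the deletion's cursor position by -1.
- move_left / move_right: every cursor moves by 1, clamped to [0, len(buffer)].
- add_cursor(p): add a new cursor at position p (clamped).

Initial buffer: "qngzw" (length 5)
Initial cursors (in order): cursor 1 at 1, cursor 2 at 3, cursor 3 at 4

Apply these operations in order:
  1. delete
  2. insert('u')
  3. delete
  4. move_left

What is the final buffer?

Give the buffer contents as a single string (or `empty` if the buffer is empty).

Answer: nw

Derivation:
After op 1 (delete): buffer="nw" (len 2), cursors c1@0 c2@1 c3@1, authorship ..
After op 2 (insert('u')): buffer="unuuw" (len 5), cursors c1@1 c2@4 c3@4, authorship 1.23.
After op 3 (delete): buffer="nw" (len 2), cursors c1@0 c2@1 c3@1, authorship ..
After op 4 (move_left): buffer="nw" (len 2), cursors c1@0 c2@0 c3@0, authorship ..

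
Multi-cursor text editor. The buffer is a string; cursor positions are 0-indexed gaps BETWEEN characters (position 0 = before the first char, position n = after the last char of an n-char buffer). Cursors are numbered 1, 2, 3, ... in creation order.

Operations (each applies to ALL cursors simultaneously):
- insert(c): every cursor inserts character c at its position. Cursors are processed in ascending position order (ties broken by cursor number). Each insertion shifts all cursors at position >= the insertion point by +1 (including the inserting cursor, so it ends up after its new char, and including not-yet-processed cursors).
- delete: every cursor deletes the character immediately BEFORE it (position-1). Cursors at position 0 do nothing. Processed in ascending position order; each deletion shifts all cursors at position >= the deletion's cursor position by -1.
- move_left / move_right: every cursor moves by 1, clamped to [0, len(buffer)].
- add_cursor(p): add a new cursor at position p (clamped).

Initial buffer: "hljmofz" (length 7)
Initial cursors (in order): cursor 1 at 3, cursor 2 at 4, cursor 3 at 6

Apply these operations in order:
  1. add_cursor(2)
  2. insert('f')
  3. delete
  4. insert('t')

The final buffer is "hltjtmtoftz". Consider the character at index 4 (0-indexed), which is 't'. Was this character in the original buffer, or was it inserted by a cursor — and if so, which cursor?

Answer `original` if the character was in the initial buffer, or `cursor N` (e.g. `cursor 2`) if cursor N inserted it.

After op 1 (add_cursor(2)): buffer="hljmofz" (len 7), cursors c4@2 c1@3 c2@4 c3@6, authorship .......
After op 2 (insert('f')): buffer="hlfjfmfoffz" (len 11), cursors c4@3 c1@5 c2@7 c3@10, authorship ..4.1.2..3.
After op 3 (delete): buffer="hljmofz" (len 7), cursors c4@2 c1@3 c2@4 c3@6, authorship .......
After op 4 (insert('t')): buffer="hltjtmtoftz" (len 11), cursors c4@3 c1@5 c2@7 c3@10, authorship ..4.1.2..3.
Authorship (.=original, N=cursor N): . . 4 . 1 . 2 . . 3 .
Index 4: author = 1

Answer: cursor 1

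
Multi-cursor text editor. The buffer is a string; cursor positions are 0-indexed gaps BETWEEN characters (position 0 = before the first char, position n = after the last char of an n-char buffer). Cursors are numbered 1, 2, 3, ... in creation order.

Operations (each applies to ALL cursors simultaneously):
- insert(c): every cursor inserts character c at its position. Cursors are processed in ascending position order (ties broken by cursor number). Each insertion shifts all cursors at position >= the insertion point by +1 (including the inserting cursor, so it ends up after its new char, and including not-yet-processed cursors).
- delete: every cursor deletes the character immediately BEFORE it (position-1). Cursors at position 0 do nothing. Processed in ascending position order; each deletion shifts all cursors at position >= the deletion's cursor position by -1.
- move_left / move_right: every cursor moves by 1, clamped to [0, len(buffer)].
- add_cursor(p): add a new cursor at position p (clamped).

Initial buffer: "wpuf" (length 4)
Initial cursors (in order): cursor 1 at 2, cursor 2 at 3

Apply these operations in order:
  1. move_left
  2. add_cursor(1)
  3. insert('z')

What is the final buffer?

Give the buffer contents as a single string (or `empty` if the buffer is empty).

Answer: wzzpzuf

Derivation:
After op 1 (move_left): buffer="wpuf" (len 4), cursors c1@1 c2@2, authorship ....
After op 2 (add_cursor(1)): buffer="wpuf" (len 4), cursors c1@1 c3@1 c2@2, authorship ....
After op 3 (insert('z')): buffer="wzzpzuf" (len 7), cursors c1@3 c3@3 c2@5, authorship .13.2..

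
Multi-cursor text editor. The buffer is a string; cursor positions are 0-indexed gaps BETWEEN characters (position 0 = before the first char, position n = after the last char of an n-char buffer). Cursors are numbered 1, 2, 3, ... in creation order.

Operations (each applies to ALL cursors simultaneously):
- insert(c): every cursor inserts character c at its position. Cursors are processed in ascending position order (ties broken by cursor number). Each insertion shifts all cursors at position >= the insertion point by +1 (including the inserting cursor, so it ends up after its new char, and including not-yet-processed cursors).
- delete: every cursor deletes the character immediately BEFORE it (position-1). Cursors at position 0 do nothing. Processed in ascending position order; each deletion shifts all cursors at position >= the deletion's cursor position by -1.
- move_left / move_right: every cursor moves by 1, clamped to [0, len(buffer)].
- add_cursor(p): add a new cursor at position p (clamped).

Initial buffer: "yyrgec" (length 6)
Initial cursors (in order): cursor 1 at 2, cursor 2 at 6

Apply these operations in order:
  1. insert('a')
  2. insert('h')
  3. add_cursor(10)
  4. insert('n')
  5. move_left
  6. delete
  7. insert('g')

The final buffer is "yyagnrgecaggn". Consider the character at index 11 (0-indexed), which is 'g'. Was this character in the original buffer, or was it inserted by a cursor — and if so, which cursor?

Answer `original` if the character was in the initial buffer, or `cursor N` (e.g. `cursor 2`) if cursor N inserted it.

After op 1 (insert('a')): buffer="yyargeca" (len 8), cursors c1@3 c2@8, authorship ..1....2
After op 2 (insert('h')): buffer="yyahrgecah" (len 10), cursors c1@4 c2@10, authorship ..11....22
After op 3 (add_cursor(10)): buffer="yyahrgecah" (len 10), cursors c1@4 c2@10 c3@10, authorship ..11....22
After op 4 (insert('n')): buffer="yyahnrgecahnn" (len 13), cursors c1@5 c2@13 c3@13, authorship ..111....2223
After op 5 (move_left): buffer="yyahnrgecahnn" (len 13), cursors c1@4 c2@12 c3@12, authorship ..111....2223
After op 6 (delete): buffer="yyanrgecan" (len 10), cursors c1@3 c2@9 c3@9, authorship ..11....23
After op 7 (insert('g')): buffer="yyagnrgecaggn" (len 13), cursors c1@4 c2@12 c3@12, authorship ..111....2233
Authorship (.=original, N=cursor N): . . 1 1 1 . . . . 2 2 3 3
Index 11: author = 3

Answer: cursor 3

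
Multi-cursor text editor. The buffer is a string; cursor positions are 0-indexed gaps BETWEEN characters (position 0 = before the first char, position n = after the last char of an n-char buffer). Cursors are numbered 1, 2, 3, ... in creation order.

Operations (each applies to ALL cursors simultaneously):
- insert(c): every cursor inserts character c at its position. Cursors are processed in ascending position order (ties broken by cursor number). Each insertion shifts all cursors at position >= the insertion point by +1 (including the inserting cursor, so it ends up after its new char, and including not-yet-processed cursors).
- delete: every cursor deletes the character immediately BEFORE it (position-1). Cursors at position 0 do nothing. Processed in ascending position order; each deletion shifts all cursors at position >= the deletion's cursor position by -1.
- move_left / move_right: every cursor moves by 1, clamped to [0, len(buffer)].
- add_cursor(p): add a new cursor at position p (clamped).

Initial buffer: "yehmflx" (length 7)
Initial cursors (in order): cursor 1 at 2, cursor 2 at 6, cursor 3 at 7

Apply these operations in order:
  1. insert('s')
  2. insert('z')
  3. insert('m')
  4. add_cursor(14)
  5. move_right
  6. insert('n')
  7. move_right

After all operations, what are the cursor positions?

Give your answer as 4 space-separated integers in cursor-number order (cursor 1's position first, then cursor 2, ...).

Answer: 8 16 20 19

Derivation:
After op 1 (insert('s')): buffer="yeshmflsxs" (len 10), cursors c1@3 c2@8 c3@10, authorship ..1....2.3
After op 2 (insert('z')): buffer="yeszhmflszxsz" (len 13), cursors c1@4 c2@10 c3@13, authorship ..11....22.33
After op 3 (insert('m')): buffer="yeszmhmflszmxszm" (len 16), cursors c1@5 c2@12 c3@16, authorship ..111....222.333
After op 4 (add_cursor(14)): buffer="yeszmhmflszmxszm" (len 16), cursors c1@5 c2@12 c4@14 c3@16, authorship ..111....222.333
After op 5 (move_right): buffer="yeszmhmflszmxszm" (len 16), cursors c1@6 c2@13 c4@15 c3@16, authorship ..111....222.333
After op 6 (insert('n')): buffer="yeszmhnmflszmxnsznmn" (len 20), cursors c1@7 c2@15 c4@18 c3@20, authorship ..111.1...222.233433
After op 7 (move_right): buffer="yeszmhnmflszmxnsznmn" (len 20), cursors c1@8 c2@16 c4@19 c3@20, authorship ..111.1...222.233433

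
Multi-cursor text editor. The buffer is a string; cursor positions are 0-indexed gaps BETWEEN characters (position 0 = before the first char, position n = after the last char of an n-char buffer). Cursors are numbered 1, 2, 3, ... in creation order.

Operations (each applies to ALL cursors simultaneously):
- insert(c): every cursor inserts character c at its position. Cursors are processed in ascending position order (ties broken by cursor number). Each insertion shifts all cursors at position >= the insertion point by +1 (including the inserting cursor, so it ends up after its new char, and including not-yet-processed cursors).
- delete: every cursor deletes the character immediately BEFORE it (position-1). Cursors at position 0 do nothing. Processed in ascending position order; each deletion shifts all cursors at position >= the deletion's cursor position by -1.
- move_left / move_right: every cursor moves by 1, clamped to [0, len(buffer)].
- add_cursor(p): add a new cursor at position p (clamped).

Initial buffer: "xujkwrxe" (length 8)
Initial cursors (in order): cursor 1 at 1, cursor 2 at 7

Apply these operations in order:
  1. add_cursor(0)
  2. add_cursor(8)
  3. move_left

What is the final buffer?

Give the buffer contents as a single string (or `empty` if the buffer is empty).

Answer: xujkwrxe

Derivation:
After op 1 (add_cursor(0)): buffer="xujkwrxe" (len 8), cursors c3@0 c1@1 c2@7, authorship ........
After op 2 (add_cursor(8)): buffer="xujkwrxe" (len 8), cursors c3@0 c1@1 c2@7 c4@8, authorship ........
After op 3 (move_left): buffer="xujkwrxe" (len 8), cursors c1@0 c3@0 c2@6 c4@7, authorship ........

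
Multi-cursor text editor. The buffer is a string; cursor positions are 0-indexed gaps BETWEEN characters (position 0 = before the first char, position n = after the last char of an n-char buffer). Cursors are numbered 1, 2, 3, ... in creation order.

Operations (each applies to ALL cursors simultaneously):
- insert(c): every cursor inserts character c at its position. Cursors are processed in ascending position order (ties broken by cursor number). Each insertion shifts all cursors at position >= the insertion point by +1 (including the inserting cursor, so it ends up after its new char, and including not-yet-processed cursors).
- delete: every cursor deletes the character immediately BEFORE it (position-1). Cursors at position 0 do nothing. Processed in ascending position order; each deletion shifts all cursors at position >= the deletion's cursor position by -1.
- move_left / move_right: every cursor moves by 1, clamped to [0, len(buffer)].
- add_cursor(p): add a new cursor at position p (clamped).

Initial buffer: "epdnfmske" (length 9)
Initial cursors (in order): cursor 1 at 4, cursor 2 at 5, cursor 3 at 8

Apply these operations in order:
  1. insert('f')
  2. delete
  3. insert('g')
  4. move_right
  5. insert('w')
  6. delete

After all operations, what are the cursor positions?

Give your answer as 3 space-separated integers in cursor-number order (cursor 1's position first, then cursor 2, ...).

Answer: 6 8 12

Derivation:
After op 1 (insert('f')): buffer="epdnfffmskfe" (len 12), cursors c1@5 c2@7 c3@11, authorship ....1.2...3.
After op 2 (delete): buffer="epdnfmske" (len 9), cursors c1@4 c2@5 c3@8, authorship .........
After op 3 (insert('g')): buffer="epdngfgmskge" (len 12), cursors c1@5 c2@7 c3@11, authorship ....1.2...3.
After op 4 (move_right): buffer="epdngfgmskge" (len 12), cursors c1@6 c2@8 c3@12, authorship ....1.2...3.
After op 5 (insert('w')): buffer="epdngfwgmwskgew" (len 15), cursors c1@7 c2@10 c3@15, authorship ....1.12.2..3.3
After op 6 (delete): buffer="epdngfgmskge" (len 12), cursors c1@6 c2@8 c3@12, authorship ....1.2...3.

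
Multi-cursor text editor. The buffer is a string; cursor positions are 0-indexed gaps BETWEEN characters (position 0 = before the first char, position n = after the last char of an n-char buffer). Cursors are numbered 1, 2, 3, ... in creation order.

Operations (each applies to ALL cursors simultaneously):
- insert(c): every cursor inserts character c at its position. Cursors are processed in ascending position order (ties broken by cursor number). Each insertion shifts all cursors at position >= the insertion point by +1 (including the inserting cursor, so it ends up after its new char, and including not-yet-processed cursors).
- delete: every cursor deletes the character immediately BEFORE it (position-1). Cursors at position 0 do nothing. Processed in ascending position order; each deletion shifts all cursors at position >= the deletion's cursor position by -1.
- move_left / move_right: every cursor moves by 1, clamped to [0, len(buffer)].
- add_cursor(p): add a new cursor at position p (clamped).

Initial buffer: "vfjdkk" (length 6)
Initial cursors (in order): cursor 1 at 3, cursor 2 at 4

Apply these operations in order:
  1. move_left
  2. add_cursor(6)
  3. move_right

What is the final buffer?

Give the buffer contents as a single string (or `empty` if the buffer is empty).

Answer: vfjdkk

Derivation:
After op 1 (move_left): buffer="vfjdkk" (len 6), cursors c1@2 c2@3, authorship ......
After op 2 (add_cursor(6)): buffer="vfjdkk" (len 6), cursors c1@2 c2@3 c3@6, authorship ......
After op 3 (move_right): buffer="vfjdkk" (len 6), cursors c1@3 c2@4 c3@6, authorship ......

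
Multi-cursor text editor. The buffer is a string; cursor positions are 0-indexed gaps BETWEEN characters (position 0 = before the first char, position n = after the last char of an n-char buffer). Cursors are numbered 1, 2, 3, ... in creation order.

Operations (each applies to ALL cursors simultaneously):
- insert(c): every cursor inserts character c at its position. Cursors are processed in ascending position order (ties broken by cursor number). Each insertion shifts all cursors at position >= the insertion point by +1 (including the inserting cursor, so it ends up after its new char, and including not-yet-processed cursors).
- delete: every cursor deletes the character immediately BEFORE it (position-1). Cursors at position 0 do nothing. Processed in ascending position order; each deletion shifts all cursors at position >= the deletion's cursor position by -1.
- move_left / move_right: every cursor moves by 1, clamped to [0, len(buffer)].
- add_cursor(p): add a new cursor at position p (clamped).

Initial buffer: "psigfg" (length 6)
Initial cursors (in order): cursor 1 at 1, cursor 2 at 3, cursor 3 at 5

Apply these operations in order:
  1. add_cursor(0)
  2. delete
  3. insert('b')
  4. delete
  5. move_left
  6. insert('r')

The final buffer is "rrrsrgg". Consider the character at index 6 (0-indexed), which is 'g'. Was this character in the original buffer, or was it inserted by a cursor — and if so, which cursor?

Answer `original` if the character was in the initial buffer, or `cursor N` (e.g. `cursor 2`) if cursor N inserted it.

Answer: original

Derivation:
After op 1 (add_cursor(0)): buffer="psigfg" (len 6), cursors c4@0 c1@1 c2@3 c3@5, authorship ......
After op 2 (delete): buffer="sgg" (len 3), cursors c1@0 c4@0 c2@1 c3@2, authorship ...
After op 3 (insert('b')): buffer="bbsbgbg" (len 7), cursors c1@2 c4@2 c2@4 c3@6, authorship 14.2.3.
After op 4 (delete): buffer="sgg" (len 3), cursors c1@0 c4@0 c2@1 c3@2, authorship ...
After op 5 (move_left): buffer="sgg" (len 3), cursors c1@0 c2@0 c4@0 c3@1, authorship ...
After op 6 (insert('r')): buffer="rrrsrgg" (len 7), cursors c1@3 c2@3 c4@3 c3@5, authorship 124.3..
Authorship (.=original, N=cursor N): 1 2 4 . 3 . .
Index 6: author = original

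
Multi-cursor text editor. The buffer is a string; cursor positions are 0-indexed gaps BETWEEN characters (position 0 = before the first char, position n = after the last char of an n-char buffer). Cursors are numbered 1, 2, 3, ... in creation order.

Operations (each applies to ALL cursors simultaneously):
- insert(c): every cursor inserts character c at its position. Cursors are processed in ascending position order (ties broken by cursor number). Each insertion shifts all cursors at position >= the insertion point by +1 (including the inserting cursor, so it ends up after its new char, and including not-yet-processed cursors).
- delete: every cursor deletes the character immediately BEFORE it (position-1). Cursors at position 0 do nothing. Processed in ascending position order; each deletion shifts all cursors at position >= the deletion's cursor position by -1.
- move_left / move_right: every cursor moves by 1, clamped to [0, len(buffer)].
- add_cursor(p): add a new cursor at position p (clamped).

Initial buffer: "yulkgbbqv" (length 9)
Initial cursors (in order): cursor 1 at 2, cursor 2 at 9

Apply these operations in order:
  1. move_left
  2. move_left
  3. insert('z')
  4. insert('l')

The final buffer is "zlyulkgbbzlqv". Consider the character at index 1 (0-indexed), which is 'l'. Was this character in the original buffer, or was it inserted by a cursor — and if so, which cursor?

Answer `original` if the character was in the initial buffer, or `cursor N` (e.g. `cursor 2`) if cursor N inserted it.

Answer: cursor 1

Derivation:
After op 1 (move_left): buffer="yulkgbbqv" (len 9), cursors c1@1 c2@8, authorship .........
After op 2 (move_left): buffer="yulkgbbqv" (len 9), cursors c1@0 c2@7, authorship .........
After op 3 (insert('z')): buffer="zyulkgbbzqv" (len 11), cursors c1@1 c2@9, authorship 1.......2..
After op 4 (insert('l')): buffer="zlyulkgbbzlqv" (len 13), cursors c1@2 c2@11, authorship 11.......22..
Authorship (.=original, N=cursor N): 1 1 . . . . . . . 2 2 . .
Index 1: author = 1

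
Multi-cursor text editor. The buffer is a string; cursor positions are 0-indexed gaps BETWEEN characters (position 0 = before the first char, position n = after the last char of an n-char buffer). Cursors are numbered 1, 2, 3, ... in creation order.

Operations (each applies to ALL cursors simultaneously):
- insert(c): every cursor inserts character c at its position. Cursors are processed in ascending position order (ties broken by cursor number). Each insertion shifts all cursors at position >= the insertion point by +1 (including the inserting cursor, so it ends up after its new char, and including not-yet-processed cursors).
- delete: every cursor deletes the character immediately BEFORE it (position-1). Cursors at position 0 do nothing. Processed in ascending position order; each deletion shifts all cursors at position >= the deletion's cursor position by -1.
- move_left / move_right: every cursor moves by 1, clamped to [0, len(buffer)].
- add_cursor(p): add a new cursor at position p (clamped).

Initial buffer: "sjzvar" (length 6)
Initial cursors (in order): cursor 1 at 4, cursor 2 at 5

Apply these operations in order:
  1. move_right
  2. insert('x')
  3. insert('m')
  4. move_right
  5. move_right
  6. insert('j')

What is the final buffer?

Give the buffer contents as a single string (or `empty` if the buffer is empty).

Answer: sjzvaxmrxjmj

Derivation:
After op 1 (move_right): buffer="sjzvar" (len 6), cursors c1@5 c2@6, authorship ......
After op 2 (insert('x')): buffer="sjzvaxrx" (len 8), cursors c1@6 c2@8, authorship .....1.2
After op 3 (insert('m')): buffer="sjzvaxmrxm" (len 10), cursors c1@7 c2@10, authorship .....11.22
After op 4 (move_right): buffer="sjzvaxmrxm" (len 10), cursors c1@8 c2@10, authorship .....11.22
After op 5 (move_right): buffer="sjzvaxmrxm" (len 10), cursors c1@9 c2@10, authorship .....11.22
After op 6 (insert('j')): buffer="sjzvaxmrxjmj" (len 12), cursors c1@10 c2@12, authorship .....11.2122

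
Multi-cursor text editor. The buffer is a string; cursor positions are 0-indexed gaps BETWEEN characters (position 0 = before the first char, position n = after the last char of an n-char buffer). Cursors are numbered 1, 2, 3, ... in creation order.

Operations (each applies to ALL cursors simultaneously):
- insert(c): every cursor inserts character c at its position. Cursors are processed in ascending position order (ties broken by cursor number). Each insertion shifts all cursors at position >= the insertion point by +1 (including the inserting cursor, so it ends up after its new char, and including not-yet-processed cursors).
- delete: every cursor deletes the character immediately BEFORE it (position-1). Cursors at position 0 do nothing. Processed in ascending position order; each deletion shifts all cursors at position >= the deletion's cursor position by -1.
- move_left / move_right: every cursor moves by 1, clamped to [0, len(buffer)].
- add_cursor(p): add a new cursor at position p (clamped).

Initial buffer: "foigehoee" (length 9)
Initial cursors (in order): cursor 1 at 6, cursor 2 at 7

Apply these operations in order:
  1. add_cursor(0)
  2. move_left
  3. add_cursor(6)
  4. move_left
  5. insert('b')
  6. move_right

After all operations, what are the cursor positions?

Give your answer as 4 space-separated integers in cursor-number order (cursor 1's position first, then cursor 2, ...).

Answer: 7 10 2 10

Derivation:
After op 1 (add_cursor(0)): buffer="foigehoee" (len 9), cursors c3@0 c1@6 c2@7, authorship .........
After op 2 (move_left): buffer="foigehoee" (len 9), cursors c3@0 c1@5 c2@6, authorship .........
After op 3 (add_cursor(6)): buffer="foigehoee" (len 9), cursors c3@0 c1@5 c2@6 c4@6, authorship .........
After op 4 (move_left): buffer="foigehoee" (len 9), cursors c3@0 c1@4 c2@5 c4@5, authorship .........
After op 5 (insert('b')): buffer="bfoigbebbhoee" (len 13), cursors c3@1 c1@6 c2@9 c4@9, authorship 3....1.24....
After op 6 (move_right): buffer="bfoigbebbhoee" (len 13), cursors c3@2 c1@7 c2@10 c4@10, authorship 3....1.24....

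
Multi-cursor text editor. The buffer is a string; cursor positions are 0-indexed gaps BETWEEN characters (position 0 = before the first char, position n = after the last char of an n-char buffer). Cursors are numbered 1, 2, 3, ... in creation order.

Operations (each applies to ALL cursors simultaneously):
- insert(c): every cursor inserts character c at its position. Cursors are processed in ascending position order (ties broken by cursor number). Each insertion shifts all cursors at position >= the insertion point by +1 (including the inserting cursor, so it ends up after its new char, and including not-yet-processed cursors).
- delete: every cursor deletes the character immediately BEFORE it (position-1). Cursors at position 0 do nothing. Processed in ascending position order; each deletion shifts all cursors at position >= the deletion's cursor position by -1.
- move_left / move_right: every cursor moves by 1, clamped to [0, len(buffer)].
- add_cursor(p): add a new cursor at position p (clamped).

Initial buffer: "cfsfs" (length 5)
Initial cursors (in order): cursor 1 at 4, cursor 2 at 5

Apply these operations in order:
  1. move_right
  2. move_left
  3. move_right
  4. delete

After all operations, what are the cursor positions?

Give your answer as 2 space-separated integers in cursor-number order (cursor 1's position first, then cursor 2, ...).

After op 1 (move_right): buffer="cfsfs" (len 5), cursors c1@5 c2@5, authorship .....
After op 2 (move_left): buffer="cfsfs" (len 5), cursors c1@4 c2@4, authorship .....
After op 3 (move_right): buffer="cfsfs" (len 5), cursors c1@5 c2@5, authorship .....
After op 4 (delete): buffer="cfs" (len 3), cursors c1@3 c2@3, authorship ...

Answer: 3 3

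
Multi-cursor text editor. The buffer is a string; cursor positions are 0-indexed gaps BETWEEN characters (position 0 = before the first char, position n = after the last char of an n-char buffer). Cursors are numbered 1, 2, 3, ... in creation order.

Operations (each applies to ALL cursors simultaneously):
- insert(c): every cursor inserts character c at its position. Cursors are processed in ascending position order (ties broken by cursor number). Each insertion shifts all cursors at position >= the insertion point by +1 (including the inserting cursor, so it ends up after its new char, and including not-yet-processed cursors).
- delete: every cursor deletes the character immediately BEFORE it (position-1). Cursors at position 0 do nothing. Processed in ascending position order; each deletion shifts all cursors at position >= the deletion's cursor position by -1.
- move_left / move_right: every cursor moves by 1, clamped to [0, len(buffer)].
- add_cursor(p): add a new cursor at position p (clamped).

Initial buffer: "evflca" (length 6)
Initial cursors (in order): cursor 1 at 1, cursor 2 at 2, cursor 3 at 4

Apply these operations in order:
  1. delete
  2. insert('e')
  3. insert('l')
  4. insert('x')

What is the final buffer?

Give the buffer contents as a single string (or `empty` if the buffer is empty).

After op 1 (delete): buffer="fca" (len 3), cursors c1@0 c2@0 c3@1, authorship ...
After op 2 (insert('e')): buffer="eefeca" (len 6), cursors c1@2 c2@2 c3@4, authorship 12.3..
After op 3 (insert('l')): buffer="eellfelca" (len 9), cursors c1@4 c2@4 c3@7, authorship 1212.33..
After op 4 (insert('x')): buffer="eellxxfelxca" (len 12), cursors c1@6 c2@6 c3@10, authorship 121212.333..

Answer: eellxxfelxca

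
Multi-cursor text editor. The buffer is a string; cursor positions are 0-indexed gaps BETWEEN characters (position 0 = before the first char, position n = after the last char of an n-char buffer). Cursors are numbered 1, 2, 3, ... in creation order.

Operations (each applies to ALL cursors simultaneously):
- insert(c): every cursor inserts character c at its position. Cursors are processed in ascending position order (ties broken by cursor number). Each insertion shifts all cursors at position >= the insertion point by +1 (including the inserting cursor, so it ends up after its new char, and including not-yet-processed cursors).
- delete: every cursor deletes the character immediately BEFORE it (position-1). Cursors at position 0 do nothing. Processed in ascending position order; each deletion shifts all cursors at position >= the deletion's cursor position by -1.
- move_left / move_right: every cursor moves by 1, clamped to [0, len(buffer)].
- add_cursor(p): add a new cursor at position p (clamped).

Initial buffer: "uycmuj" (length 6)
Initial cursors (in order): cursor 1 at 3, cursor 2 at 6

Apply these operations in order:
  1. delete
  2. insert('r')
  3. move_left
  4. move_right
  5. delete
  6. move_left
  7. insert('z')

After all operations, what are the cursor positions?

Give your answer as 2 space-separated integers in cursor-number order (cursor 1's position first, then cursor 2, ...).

Answer: 2 5

Derivation:
After op 1 (delete): buffer="uymu" (len 4), cursors c1@2 c2@4, authorship ....
After op 2 (insert('r')): buffer="uyrmur" (len 6), cursors c1@3 c2@6, authorship ..1..2
After op 3 (move_left): buffer="uyrmur" (len 6), cursors c1@2 c2@5, authorship ..1..2
After op 4 (move_right): buffer="uyrmur" (len 6), cursors c1@3 c2@6, authorship ..1..2
After op 5 (delete): buffer="uymu" (len 4), cursors c1@2 c2@4, authorship ....
After op 6 (move_left): buffer="uymu" (len 4), cursors c1@1 c2@3, authorship ....
After op 7 (insert('z')): buffer="uzymzu" (len 6), cursors c1@2 c2@5, authorship .1..2.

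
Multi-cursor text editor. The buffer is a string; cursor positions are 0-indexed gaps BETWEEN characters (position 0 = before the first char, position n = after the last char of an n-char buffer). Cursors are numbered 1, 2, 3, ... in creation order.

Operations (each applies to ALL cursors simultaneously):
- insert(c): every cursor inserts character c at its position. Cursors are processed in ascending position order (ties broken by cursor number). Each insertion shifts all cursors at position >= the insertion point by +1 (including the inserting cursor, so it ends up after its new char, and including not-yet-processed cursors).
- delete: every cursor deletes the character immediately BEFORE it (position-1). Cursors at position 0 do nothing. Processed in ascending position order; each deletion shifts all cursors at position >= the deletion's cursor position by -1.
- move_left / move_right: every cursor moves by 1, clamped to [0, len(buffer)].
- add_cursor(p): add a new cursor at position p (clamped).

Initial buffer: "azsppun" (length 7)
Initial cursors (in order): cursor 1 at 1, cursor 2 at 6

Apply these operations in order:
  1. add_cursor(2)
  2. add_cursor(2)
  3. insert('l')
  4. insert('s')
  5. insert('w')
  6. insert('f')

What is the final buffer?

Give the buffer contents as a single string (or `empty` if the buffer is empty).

After op 1 (add_cursor(2)): buffer="azsppun" (len 7), cursors c1@1 c3@2 c2@6, authorship .......
After op 2 (add_cursor(2)): buffer="azsppun" (len 7), cursors c1@1 c3@2 c4@2 c2@6, authorship .......
After op 3 (insert('l')): buffer="alzllsppuln" (len 11), cursors c1@2 c3@5 c4@5 c2@10, authorship .1.34....2.
After op 4 (insert('s')): buffer="alszllsssppulsn" (len 15), cursors c1@3 c3@8 c4@8 c2@14, authorship .11.3434....22.
After op 5 (insert('w')): buffer="alswzllsswwsppulswn" (len 19), cursors c1@4 c3@11 c4@11 c2@18, authorship .111.343434....222.
After op 6 (insert('f')): buffer="alswfzllsswwffsppulswfn" (len 23), cursors c1@5 c3@14 c4@14 c2@22, authorship .1111.34343434....2222.

Answer: alswfzllsswwffsppulswfn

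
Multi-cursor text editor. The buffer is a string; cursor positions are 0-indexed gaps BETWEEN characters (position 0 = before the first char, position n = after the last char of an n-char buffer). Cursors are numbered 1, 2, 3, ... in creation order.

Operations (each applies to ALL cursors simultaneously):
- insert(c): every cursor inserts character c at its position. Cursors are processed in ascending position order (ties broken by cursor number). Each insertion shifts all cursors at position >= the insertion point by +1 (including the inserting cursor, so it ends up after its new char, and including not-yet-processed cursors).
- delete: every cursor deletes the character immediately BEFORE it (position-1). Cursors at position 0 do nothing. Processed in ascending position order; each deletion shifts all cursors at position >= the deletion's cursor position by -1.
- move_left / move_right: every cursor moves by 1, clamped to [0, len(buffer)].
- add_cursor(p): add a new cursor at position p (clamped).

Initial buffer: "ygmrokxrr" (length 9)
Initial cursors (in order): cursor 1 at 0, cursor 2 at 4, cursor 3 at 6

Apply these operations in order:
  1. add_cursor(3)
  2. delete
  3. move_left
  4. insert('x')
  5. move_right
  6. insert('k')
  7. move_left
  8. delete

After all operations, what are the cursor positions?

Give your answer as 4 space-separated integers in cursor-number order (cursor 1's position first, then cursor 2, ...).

Answer: 1 4 6 4

Derivation:
After op 1 (add_cursor(3)): buffer="ygmrokxrr" (len 9), cursors c1@0 c4@3 c2@4 c3@6, authorship .........
After op 2 (delete): buffer="ygoxrr" (len 6), cursors c1@0 c2@2 c4@2 c3@3, authorship ......
After op 3 (move_left): buffer="ygoxrr" (len 6), cursors c1@0 c2@1 c4@1 c3@2, authorship ......
After op 4 (insert('x')): buffer="xyxxgxoxrr" (len 10), cursors c1@1 c2@4 c4@4 c3@6, authorship 1.24.3....
After op 5 (move_right): buffer="xyxxgxoxrr" (len 10), cursors c1@2 c2@5 c4@5 c3@7, authorship 1.24.3....
After op 6 (insert('k')): buffer="xykxxgkkxokxrr" (len 14), cursors c1@3 c2@8 c4@8 c3@11, authorship 1.124.243.3...
After op 7 (move_left): buffer="xykxxgkkxokxrr" (len 14), cursors c1@2 c2@7 c4@7 c3@10, authorship 1.124.243.3...
After op 8 (delete): buffer="xkxxkxkxrr" (len 10), cursors c1@1 c2@4 c4@4 c3@6, authorship 1124433...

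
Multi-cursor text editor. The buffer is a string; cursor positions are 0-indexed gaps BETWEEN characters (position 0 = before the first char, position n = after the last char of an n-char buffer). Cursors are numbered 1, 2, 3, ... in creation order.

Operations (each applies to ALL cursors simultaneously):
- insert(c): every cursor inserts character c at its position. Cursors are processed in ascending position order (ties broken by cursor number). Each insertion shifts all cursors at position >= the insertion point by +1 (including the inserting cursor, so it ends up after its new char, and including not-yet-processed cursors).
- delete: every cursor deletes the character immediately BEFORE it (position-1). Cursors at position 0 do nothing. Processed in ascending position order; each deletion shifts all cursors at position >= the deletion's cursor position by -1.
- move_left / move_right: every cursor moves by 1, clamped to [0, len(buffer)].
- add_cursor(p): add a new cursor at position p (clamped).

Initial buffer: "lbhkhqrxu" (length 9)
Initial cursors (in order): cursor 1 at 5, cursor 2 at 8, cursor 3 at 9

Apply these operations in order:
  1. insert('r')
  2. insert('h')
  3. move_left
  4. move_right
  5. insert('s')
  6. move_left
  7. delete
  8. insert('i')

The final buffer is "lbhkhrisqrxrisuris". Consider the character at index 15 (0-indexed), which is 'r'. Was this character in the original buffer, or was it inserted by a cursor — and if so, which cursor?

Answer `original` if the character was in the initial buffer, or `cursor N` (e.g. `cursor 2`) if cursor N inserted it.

After op 1 (insert('r')): buffer="lbhkhrqrxrur" (len 12), cursors c1@6 c2@10 c3@12, authorship .....1...2.3
After op 2 (insert('h')): buffer="lbhkhrhqrxrhurh" (len 15), cursors c1@7 c2@12 c3@15, authorship .....11...22.33
After op 3 (move_left): buffer="lbhkhrhqrxrhurh" (len 15), cursors c1@6 c2@11 c3@14, authorship .....11...22.33
After op 4 (move_right): buffer="lbhkhrhqrxrhurh" (len 15), cursors c1@7 c2@12 c3@15, authorship .....11...22.33
After op 5 (insert('s')): buffer="lbhkhrhsqrxrhsurhs" (len 18), cursors c1@8 c2@14 c3@18, authorship .....111...222.333
After op 6 (move_left): buffer="lbhkhrhsqrxrhsurhs" (len 18), cursors c1@7 c2@13 c3@17, authorship .....111...222.333
After op 7 (delete): buffer="lbhkhrsqrxrsurs" (len 15), cursors c1@6 c2@11 c3@14, authorship .....11...22.33
After op 8 (insert('i')): buffer="lbhkhrisqrxrisuris" (len 18), cursors c1@7 c2@13 c3@17, authorship .....111...222.333
Authorship (.=original, N=cursor N): . . . . . 1 1 1 . . . 2 2 2 . 3 3 3
Index 15: author = 3

Answer: cursor 3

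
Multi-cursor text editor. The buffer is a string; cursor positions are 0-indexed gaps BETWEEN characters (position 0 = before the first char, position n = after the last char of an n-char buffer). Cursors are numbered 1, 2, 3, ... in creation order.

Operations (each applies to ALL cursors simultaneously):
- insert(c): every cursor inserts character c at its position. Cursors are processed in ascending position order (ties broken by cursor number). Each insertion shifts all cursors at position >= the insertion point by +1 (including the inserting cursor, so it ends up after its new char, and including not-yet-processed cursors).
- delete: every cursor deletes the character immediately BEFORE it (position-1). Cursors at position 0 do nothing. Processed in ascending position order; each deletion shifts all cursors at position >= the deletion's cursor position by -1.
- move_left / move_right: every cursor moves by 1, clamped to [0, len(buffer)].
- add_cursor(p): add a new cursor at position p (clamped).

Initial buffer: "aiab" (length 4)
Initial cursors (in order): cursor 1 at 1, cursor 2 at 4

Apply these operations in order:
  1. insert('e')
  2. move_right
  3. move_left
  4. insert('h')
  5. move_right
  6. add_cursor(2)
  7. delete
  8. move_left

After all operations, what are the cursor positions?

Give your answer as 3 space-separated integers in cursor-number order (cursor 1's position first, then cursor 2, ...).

After op 1 (insert('e')): buffer="aeiabe" (len 6), cursors c1@2 c2@6, authorship .1...2
After op 2 (move_right): buffer="aeiabe" (len 6), cursors c1@3 c2@6, authorship .1...2
After op 3 (move_left): buffer="aeiabe" (len 6), cursors c1@2 c2@5, authorship .1...2
After op 4 (insert('h')): buffer="aehiabhe" (len 8), cursors c1@3 c2@7, authorship .11...22
After op 5 (move_right): buffer="aehiabhe" (len 8), cursors c1@4 c2@8, authorship .11...22
After op 6 (add_cursor(2)): buffer="aehiabhe" (len 8), cursors c3@2 c1@4 c2@8, authorship .11...22
After op 7 (delete): buffer="ahabh" (len 5), cursors c3@1 c1@2 c2@5, authorship .1..2
After op 8 (move_left): buffer="ahabh" (len 5), cursors c3@0 c1@1 c2@4, authorship .1..2

Answer: 1 4 0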